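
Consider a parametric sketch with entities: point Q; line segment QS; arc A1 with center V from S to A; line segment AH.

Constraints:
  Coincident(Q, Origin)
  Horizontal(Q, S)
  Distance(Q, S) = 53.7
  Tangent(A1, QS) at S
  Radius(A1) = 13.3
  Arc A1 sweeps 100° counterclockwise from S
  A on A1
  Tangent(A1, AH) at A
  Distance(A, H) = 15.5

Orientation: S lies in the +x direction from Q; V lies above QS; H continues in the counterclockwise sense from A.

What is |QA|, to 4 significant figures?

68.60

A1 meets QS tangentially, so VS is at right angles to QS, so V = S + (0, 13.3) = (53.70, 13.30). On A1, S sits at bearing -90° from V; a 100° counterclockwise sweep puts A at bearing 10°, so A = V + 13.3·(cos 10°, sin 10°) = (66.80, 15.61). Then |QA| = |A − Q| = 68.60.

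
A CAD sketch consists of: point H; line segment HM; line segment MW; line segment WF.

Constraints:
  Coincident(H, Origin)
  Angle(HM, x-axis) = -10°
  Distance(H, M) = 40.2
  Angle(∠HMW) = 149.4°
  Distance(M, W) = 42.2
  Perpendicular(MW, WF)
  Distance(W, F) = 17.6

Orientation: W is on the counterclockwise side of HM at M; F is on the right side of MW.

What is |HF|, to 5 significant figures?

85.717

H is at the origin; HM runs at -10.0° with length 40.2, so M = 40.2·(cos -10.0°, sin -10.0°) = (39.589, -6.9807). ∠HMW = 149.4°, so MW runs at -10.0° + (180° − 149.4°) = 20.600° from the x-axis; with |MW| = 42.2, W = M + 42.2·(cos 20.600°, sin 20.600°) = (79.091, 7.8671). MW ⟂ WF; with |WF| = 17.6 on the right of MW, F = W + 17.6·(0.35184, -0.93606) = (85.283, -8.6076). Then |HF| = |F − H| = 85.717.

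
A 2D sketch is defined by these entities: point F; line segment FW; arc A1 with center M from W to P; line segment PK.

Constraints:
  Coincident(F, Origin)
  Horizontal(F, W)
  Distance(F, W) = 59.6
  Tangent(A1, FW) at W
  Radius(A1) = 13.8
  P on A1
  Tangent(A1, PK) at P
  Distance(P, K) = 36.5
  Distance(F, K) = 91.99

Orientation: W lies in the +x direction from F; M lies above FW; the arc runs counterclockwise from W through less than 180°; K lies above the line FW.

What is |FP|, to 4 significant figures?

74.20

Checks: |MP| = 13.80 ✓; ∠(MP, PK) = 90.00° ✓; |PK| = 36.50 ✓; |FK| = 91.99 ✓.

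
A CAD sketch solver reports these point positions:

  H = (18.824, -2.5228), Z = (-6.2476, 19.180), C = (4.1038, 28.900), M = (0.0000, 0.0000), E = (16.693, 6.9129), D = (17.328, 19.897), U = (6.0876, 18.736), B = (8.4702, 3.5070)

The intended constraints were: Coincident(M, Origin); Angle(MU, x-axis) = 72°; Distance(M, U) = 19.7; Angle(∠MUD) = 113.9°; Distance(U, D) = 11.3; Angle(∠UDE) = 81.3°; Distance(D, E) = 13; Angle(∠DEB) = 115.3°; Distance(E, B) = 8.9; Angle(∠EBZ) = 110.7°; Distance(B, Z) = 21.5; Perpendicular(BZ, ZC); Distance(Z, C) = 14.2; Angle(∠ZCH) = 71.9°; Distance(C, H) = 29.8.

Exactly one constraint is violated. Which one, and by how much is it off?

Distance(C, H) = 29.8 — off by 4.90.

M = (0.00, 0.00) ✓; MU at 72.00° ✓; |MU| = 19.70 ✓; ∠MUD = 113.9° ✓; |UD| = 11.30 ✓; ∠UDE = 81.30° ✓; |DE| = 13.00 ✓; ∠DEB = 115.3° ✓; |EB| = 8.900 ✓; ∠EBZ = 110.7° ✓; |BZ| = 21.50 ✓; ∠(BZ, ZC) = 90.00° ✓; |ZC| = 14.20 ✓; ∠ZCH = 71.90° ✓; |CH| = 34.70 ✗.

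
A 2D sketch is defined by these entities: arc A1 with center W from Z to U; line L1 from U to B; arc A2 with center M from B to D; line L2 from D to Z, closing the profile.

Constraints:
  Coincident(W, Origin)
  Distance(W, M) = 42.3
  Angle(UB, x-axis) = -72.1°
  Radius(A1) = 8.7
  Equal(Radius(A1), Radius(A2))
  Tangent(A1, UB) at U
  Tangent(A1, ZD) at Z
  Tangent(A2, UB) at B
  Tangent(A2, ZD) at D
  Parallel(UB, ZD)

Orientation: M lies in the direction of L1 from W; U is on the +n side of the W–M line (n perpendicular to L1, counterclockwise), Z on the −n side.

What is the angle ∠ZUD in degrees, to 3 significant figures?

67.6°

Tangency of A1 to both parallel lines with radius 8.7 puts U and Z at W ± 8.7·n: U = (8.28, 2.67), Z = (-8.28, -2.67). Equal radii place B and D the same way about M: B = M + 8.7·n = (21.3, -37.6), D = M − 8.7·n = (4.72, -42.9). Then cos ∠ZUD = UZ·UD / (|UZ||UD|), giving 67.6°.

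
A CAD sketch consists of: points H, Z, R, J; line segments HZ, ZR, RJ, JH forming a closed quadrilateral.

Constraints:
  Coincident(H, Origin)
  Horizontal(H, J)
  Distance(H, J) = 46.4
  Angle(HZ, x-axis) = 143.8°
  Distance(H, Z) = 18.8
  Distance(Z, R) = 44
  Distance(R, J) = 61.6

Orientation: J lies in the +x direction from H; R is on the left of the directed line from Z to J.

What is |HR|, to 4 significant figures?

49.05

H is at the origin; H and J share the same y with |HJ| = 46.4 and J in +x, so J = (46.4, 0). HZ runs at 143.8° with |HZ| = 18.8, so Z = (-15.17, 11.10). R is determined by |ZR| = 44.0 and |RJ| = 61.6 together: it lies at the intersection of circle(Z, 44.0) and circle(J, 61.6). With |ZJ| = 62.56, the foot of the radical line on ZJ is 16.43 from Z and the perpendicular offset is √(44.0² − 16.43²) = 40.82. Taking the left-of-ZJ solution: R = (8.241, 48.36).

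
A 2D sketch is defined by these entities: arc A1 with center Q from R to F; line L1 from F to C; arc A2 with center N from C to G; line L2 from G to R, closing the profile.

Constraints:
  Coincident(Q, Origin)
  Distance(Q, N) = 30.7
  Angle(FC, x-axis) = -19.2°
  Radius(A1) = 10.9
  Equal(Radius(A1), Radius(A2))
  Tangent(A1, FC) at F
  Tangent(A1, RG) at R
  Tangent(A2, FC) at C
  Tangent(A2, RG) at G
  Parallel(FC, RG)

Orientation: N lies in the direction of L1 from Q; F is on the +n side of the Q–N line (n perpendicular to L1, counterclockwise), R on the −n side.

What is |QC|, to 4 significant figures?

32.58

Tangency of A1 to both parallel lines with radius 10.9 puts F and R at Q ± 10.9·n: F = (3.585, 10.29), R = (-3.585, -10.29). Equal radii place C and G the same way about N: C = N + 10.9·n = (32.58, 0.1975), G = N − 10.9·n = (25.41, -20.39). Then |QC| = |C − Q| = 32.58.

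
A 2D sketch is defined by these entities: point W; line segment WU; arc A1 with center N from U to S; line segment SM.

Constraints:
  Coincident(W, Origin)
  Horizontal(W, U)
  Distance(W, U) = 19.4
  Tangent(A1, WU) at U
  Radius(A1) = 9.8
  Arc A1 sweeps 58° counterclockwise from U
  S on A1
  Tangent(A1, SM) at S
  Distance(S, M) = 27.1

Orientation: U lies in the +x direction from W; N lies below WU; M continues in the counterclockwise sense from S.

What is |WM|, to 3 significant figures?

27.8

On A1, U sits at bearing 90° from N; a 58° counterclockwise sweep puts S at bearing 148°, so S = N + 9.8·(cos 148°, sin 148°) = (11.1, -4.61). The tangent condition forces NS to be normal to SM, so SM runs along (−sin 148°, cos 148°); with |SM| = 27.1, M = (-3.27, -27.6). Then |WM| = |M − W| = 27.8.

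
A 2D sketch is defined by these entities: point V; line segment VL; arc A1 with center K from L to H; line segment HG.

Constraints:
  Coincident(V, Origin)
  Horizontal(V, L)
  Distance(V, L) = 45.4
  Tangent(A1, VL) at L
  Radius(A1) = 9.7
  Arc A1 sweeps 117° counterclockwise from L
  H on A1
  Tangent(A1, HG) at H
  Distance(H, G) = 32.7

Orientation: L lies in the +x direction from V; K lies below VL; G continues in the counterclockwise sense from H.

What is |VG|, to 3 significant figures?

67.3

On A1, L sits at bearing 90° from K; a 117° counterclockwise sweep puts H at bearing 207°, so H = K + 9.7·(cos 207°, sin 207°) = (36.8, -14.1). The tangent condition forces KH to be normal to HG, so HG runs along (−sin 207°, cos 207°); with |HG| = 32.7, G = (51.6, -43.2). Then |VG| = |G − V| = 67.3.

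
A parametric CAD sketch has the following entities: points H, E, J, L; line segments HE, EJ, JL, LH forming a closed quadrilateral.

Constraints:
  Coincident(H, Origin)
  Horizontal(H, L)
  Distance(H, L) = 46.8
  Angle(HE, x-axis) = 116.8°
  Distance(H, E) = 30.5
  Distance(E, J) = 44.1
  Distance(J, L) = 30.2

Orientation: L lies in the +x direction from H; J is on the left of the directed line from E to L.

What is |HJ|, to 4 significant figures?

39.48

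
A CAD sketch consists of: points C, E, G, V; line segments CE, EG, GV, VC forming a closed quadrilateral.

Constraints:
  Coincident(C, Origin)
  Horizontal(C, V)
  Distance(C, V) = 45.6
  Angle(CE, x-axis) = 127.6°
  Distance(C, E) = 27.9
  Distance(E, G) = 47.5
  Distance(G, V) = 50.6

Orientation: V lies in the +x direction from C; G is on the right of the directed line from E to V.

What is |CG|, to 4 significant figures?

22.19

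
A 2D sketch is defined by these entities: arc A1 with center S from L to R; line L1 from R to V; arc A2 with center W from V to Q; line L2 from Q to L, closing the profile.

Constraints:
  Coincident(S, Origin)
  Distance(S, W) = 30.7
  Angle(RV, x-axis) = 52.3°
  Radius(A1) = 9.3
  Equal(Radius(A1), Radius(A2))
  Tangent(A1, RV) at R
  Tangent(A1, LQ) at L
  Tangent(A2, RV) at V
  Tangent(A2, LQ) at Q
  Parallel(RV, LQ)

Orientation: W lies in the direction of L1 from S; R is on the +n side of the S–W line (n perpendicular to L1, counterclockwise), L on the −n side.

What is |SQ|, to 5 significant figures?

32.078

The slot axis is L1's direction at 52.3°, so u = (cos 52.3°, sin 52.3°) = (0.61153, 0.79122) and n = (−sin 52.3°, cos 52.3°) = (-0.79122, 0.61153). S is at the origin and W lies 30.7 along u from S, so W = 30.7·u = (18.774, 24.291). Tangency of A1 to both parallel lines with radius 9.3 puts R and L at S ± 9.3·n: R = (-7.3584, 5.6872), L = (7.3584, -5.6872). Equal radii place V and Q the same way about W: V = W + 9.3·n = (11.416, 29.978), Q = W − 9.3·n = (26.132, 18.603). Then |SQ| = |Q − S| = 32.078.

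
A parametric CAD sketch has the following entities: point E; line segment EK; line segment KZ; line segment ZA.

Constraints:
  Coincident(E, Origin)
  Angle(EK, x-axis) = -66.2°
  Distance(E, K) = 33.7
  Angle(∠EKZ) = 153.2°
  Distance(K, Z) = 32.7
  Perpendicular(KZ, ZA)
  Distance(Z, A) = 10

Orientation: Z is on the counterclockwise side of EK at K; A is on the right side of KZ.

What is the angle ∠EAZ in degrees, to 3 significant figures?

68.1°

∠EKZ = 153.2°, so KZ runs at -66.2° + (180° − 153.2°) = -39.4° from the x-axis; with |KZ| = 32.7, Z = K + 32.7·(cos -39.4°, sin -39.4°) = (38.9, -51.6). KZ ⟂ ZA; with |ZA| = 10.0 on the right of KZ, A = Z + 10.0·(-0.635, -0.773) = (32.5, -59.3). Then cos ∠EAZ = AE·AZ / (|AE||AZ|), giving 68.1°.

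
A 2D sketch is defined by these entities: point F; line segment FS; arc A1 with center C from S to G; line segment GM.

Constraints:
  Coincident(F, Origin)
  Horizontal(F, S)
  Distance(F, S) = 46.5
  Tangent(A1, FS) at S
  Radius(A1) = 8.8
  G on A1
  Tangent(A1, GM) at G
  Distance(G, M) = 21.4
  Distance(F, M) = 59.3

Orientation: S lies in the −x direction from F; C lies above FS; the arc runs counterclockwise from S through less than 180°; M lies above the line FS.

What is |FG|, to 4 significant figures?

41.23

F is at the origin; FS is horizontal with |FS| = 46.5 and S on the −x side, so S = (-46.50, 0.000). A1 meets FS tangentially, so CS is at right angles to FS, so C = S + (0, 8.8) = (-46.50, 8.800). Since CG ⟂ GM (tangency), |CM| = √(8.8² + 21.4²) = 23.14 regardless of where G sits on A1. So M lies on both circle(F, 59.3) and circle(C, 23.14); the above-FS intersection is M = (-50.15, 31.65). G is the foot of the tangent from M: G = (-38.99, 13.39).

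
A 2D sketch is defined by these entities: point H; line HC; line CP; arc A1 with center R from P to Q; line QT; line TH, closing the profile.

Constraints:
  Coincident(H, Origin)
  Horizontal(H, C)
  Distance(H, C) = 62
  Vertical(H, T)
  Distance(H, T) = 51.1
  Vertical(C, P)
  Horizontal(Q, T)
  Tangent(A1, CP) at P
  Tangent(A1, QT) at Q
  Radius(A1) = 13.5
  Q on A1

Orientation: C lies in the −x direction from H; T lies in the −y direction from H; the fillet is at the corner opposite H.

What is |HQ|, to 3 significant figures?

70.5

The virtual corner opposite H is at (-62.0, -51.1). Tangency of A1 to CP means the radius RP is perpendicular to CP and A1 meets QT tangentially, so RQ is at right angles to QT, with radius 13.5, so the center R sits 13.5 in from both sides at R = (-48.5, -37.6). That places the tangent points at P = (-62.0, -37.6) on CP and Q = (-48.5, -51.1) on QT. Then |HQ| = |Q − H| = 70.5.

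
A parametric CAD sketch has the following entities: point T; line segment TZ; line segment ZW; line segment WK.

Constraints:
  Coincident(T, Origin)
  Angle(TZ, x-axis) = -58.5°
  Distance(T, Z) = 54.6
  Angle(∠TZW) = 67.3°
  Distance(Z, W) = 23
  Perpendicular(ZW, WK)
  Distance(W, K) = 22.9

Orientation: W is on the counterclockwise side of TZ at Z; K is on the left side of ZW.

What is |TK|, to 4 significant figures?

27.54

T is at the origin; TZ runs at -58.5° with length 54.6, so Z = 54.6·(cos -58.5°, sin -58.5°) = (28.53, -46.55). ∠TZW = 67.3°, so ZW runs at -58.5° + (180° − 67.3°) = 54.20° from the x-axis; with |ZW| = 23.0, W = Z + 23.0·(cos 54.20°, sin 54.20°) = (41.98, -27.90). ZW is perpendicular to WK; with |WK| = 22.9 on the left of ZW, K = W + 22.9·(-0.8111, 0.5850) = (23.41, -14.50). Then |TK| = |K − T| = 27.54.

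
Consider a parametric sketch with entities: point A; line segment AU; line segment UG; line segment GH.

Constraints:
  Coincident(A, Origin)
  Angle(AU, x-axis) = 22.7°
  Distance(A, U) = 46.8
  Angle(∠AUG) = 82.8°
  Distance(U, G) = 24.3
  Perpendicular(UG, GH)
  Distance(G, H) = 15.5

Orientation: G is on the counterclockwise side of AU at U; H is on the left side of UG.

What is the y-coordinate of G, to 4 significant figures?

39.13

A is at the origin; AU runs at 22.7° with length 46.8, so U = 46.8·(cos 22.7°, sin 22.7°) = (43.17, 18.06). ∠AUG = 82.8°, so UG runs at 22.7° + (180° − 82.8°) = 119.9° from the x-axis; with |UG| = 24.3, G = U + 24.3·(cos 119.9°, sin 119.9°) = (31.06, 39.13). So G.y = 39.13.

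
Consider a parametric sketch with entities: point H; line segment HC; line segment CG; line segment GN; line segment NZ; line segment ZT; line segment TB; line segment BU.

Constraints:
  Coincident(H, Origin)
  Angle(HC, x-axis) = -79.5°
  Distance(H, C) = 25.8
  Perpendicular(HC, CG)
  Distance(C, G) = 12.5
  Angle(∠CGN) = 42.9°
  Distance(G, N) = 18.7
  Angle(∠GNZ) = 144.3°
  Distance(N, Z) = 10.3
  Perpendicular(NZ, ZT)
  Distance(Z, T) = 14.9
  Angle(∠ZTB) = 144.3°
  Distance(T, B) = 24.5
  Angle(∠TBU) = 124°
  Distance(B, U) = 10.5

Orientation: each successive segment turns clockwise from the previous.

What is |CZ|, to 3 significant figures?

18.1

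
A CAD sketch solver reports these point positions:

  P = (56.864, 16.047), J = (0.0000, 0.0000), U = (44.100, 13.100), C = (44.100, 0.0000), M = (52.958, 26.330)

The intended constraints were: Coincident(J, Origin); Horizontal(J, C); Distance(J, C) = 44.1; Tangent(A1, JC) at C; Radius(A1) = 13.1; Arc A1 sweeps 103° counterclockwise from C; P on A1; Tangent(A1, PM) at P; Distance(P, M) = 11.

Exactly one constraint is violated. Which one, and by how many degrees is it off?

Tangent(A1, PM) at P — off by 7.80°.

J = (0.00, 0.00) ✓; J.y = 0.00, C.y = 0.00 ✓; |JC| = 44.10 ✓; ∠(UC, CJ) = 90.00° ✓; |UC| = 13.10 ✓; bearing(U→P) − bearing(U→C) = 103.0° ✓; |UP| = 13.10 ✓; ∠(UP, PM) = 82.20° ✗; |PM| = 11.00 ✓.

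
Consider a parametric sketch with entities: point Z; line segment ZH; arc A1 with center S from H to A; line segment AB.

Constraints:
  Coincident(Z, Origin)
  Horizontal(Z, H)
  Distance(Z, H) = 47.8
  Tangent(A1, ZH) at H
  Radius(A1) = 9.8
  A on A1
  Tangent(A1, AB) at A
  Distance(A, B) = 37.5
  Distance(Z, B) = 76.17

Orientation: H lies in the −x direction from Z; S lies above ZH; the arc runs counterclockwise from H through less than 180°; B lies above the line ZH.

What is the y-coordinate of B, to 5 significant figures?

46.471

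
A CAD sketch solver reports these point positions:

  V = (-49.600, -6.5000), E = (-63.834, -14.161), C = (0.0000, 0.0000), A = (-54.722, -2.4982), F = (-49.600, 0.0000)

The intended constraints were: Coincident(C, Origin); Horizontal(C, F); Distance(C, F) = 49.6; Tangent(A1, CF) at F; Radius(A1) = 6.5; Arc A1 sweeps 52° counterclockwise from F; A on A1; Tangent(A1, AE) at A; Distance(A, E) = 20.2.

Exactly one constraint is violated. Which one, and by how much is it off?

Distance(A, E) = 20.2 — off by 5.40.

C = (0.00, 0.00) ✓; C.y = 0.00, F.y = 0.00 ✓; |CF| = 49.60 ✓; ∠(VF, FC) = 90.00° ✓; |VF| = 6.500 ✓; bearing(V→A) − bearing(V→F) = 52.00° ✓; |VA| = 6.500 ✓; ∠(VA, AE) = 90.00° ✓; |AE| = 14.80 ✗.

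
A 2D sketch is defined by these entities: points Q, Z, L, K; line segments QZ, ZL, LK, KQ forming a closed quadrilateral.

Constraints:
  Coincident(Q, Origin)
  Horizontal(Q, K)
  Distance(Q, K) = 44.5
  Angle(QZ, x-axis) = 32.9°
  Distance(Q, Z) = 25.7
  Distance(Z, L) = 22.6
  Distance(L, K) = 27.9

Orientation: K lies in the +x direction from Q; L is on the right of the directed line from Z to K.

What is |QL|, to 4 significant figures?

19.72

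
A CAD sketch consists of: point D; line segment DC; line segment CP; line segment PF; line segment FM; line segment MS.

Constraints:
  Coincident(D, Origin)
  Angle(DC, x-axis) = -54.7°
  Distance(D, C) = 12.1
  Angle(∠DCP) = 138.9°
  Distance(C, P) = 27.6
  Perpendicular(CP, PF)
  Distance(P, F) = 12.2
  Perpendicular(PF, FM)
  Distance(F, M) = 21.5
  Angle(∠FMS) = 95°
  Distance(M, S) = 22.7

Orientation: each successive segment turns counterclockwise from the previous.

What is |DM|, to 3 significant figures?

15.8

D is at the origin; DC runs at -54.7° with length 12.1, so C = (6.99, -9.88). ∠DCP = 138.9° gives CP at -13.6° from the x-axis; with |CP| = 27.6, P = (33.8, -16.4). CP is perpendicular to PF, so PF runs at 76.4°; with |PF| = 12.2, F = (36.7, -4.51). PF is perpendicular to FM, so FM runs at 166°; with |FM| = 21.5, M = (15.8, 0.548). Then |DM| = |M − D| = 15.8.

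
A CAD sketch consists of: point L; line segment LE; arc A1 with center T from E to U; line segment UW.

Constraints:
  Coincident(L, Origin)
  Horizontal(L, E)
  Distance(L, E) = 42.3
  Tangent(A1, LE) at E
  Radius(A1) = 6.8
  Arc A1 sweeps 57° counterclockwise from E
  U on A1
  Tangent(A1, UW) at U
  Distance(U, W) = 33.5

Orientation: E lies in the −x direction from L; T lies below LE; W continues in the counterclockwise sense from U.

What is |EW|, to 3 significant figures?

39.3

L is at the origin; LE is horizontal with |LE| = 42.3 and E on the −x side, so E = (-42.3, 0.00). A1 meets LE tangentially, so TE is at right angles to LE, so T = E + (0, -6.8) = (-42.3, -6.80). On A1, E sits at bearing 90° from T; a 57° counterclockwise sweep puts U at bearing 147°, so U = T + 6.8·(cos 147°, sin 147°) = (-48.0, -3.10). A1 meets UW tangentially, so TU is at right angles to UW, so UW runs along (−sin 147°, cos 147°); with |UW| = 33.5, W = (-66.2, -31.2). Then |EW| = |W − E| = 39.3.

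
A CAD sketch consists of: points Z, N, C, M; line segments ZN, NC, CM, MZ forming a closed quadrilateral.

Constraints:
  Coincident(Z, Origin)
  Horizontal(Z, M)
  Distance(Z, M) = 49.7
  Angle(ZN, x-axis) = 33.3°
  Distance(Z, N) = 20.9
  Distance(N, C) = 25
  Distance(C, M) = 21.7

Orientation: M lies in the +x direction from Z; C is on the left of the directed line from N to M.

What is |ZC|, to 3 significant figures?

45.6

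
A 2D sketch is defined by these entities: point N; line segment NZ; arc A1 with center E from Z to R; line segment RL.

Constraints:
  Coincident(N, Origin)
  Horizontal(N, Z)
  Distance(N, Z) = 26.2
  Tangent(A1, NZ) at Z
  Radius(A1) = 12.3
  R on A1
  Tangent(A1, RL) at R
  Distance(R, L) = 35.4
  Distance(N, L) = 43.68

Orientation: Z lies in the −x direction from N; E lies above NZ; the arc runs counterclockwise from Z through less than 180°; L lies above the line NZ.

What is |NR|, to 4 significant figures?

16.98

Checks: |EZ| = 12.30 ✓; |ER| = 12.30 ✓; ∠(ER, RL) = 90.00° ✓; |RL| = 35.40 ✓; |NL| = 43.68 ✓.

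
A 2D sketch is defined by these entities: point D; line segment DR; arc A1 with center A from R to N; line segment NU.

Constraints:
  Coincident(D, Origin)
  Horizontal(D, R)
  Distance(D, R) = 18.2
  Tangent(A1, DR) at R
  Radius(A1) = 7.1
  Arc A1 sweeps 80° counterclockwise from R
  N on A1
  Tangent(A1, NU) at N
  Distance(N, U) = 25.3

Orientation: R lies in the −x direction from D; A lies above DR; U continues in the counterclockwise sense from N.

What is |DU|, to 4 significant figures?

31.53

D is at the origin; DR is horizontal with |DR| = 18.2 and R on the −x side, so R = (-18.20, 0.000). The tangent condition forces AR to be normal to DR, so A = R + (0, 7.1) = (-18.20, 7.100). On A1, R sits at bearing -90° from A; an 80° counterclockwise sweep puts N at bearing -10°, so N = A + 7.1·(cos -10°, sin -10°) = (-11.21, 5.867). Since A1 is tangent to NU there, AN ⟂ NU, so NU runs along (−sin -10°, cos -10°); with |NU| = 25.3, U = (-6.815, 30.78). Then |DU| = |U − D| = 31.53.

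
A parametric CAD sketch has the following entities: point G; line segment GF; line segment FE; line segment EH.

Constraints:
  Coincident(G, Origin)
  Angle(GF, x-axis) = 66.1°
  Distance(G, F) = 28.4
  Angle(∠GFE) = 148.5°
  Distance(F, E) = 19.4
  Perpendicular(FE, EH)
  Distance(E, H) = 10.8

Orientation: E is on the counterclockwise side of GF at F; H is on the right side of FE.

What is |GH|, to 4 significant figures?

50.59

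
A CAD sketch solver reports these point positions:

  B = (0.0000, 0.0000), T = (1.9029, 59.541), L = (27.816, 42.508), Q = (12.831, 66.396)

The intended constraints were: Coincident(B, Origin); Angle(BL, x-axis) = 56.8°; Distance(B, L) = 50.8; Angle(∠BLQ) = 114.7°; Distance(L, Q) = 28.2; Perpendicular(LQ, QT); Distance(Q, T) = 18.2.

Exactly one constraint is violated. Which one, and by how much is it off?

Distance(Q, T) = 18.2 — off by 5.30.

B = (0.00, 0.00) ✓; BL at 56.80° ✓; |BL| = 50.80 ✓; ∠BLQ = 114.7° ✓; |LQ| = 28.20 ✓; ∠(LQ, QT) = 90.00° ✓; |QT| = 12.90 ✗.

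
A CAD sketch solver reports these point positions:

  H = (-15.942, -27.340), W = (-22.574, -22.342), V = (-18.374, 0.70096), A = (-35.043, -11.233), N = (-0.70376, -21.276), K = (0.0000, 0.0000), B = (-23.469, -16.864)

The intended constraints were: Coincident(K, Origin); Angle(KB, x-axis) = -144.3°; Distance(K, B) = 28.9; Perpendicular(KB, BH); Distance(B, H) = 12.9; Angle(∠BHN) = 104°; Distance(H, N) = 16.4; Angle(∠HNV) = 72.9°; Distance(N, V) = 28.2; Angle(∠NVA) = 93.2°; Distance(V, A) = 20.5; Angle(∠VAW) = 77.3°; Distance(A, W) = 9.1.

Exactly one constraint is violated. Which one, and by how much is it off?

Distance(A, W) = 9.1 — off by 7.60.

K = (0.00, 0.00) ✓; KB at -144.3° ✓; |KB| = 28.90 ✓; ∠(KB, BH) = 90.00° ✓; |BH| = 12.90 ✓; ∠BHN = 104.0° ✓; |HN| = 16.40 ✓; ∠HNV = 72.90° ✓; |NV| = 28.20 ✓; ∠NVA = 93.20° ✓; |VA| = 20.50 ✓; ∠VAW = 77.30° ✓; |AW| = 16.70 ✗.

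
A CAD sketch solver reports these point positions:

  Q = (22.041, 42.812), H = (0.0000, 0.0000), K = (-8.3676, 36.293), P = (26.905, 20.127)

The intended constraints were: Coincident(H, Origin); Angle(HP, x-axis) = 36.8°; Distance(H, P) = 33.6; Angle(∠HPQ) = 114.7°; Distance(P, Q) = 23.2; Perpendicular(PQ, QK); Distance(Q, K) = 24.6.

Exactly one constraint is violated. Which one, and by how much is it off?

Distance(Q, K) = 24.6 — off by 6.50.

H = (0.00, 0.00) ✓; HP at 36.80° ✓; |HP| = 33.60 ✓; ∠HPQ = 114.7° ✓; |PQ| = 23.20 ✓; ∠(PQ, QK) = 90.00° ✓; |QK| = 31.10 ✗.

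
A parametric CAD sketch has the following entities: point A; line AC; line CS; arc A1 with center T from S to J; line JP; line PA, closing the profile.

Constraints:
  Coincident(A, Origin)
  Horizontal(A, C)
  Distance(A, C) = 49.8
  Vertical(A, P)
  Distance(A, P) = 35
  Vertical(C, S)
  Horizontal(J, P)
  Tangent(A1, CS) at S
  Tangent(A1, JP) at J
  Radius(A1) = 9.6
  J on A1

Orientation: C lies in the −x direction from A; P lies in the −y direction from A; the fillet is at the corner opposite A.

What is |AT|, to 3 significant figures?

47.6

A is at the origin; A and C share the same y with |AC| = 49.8 and C on the −x side, so C = (-49.8, 0.00). AP is vertical with |AP| = 35.0 and P on the −y side, so P = (0.00, -35.0). The virtual corner opposite A is at (-49.8, -35.0). Since A1 is tangent to CS there, TS ⟂ CS and tangency of A1 to JP means the radius TJ is perpendicular to JP, with radius 9.6, so the center T sits 9.6 in from both sides at T = (-40.2, -25.4). Then |AT| = |T − A| = 47.6.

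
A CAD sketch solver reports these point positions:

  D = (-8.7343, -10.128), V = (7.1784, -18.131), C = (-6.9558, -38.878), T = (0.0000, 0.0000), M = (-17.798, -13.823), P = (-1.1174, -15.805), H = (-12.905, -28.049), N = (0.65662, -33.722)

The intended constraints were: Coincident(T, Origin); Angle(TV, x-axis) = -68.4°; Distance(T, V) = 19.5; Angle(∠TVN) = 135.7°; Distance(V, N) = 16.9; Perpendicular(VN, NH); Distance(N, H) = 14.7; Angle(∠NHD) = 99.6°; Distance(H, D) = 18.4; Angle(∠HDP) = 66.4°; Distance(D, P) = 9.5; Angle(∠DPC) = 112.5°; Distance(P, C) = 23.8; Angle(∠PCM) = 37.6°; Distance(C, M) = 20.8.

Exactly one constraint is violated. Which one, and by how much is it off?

Distance(C, M) = 20.8 — off by 6.50.

T = (0.00, 0.00) ✓; TV at -68.40° ✓; |TV| = 19.50 ✓; ∠TVN = 135.7° ✓; |VN| = 16.90 ✓; ∠(VN, NH) = 90.00° ✓; |NH| = 14.70 ✓; ∠NHD = 99.60° ✓; |HD| = 18.40 ✓; ∠HDP = 66.40° ✓; |DP| = 9.500 ✓; ∠DPC = 112.5° ✓; |PC| = 23.80 ✓; ∠PCM = 37.60° ✓; |CM| = 27.30 ✗.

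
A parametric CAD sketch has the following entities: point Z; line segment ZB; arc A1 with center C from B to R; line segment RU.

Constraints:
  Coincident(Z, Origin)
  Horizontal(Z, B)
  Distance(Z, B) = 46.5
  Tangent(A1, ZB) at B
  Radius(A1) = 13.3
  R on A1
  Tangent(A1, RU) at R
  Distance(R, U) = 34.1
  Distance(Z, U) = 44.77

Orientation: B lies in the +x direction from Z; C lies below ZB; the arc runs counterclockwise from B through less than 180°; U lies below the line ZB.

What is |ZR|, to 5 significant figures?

35.198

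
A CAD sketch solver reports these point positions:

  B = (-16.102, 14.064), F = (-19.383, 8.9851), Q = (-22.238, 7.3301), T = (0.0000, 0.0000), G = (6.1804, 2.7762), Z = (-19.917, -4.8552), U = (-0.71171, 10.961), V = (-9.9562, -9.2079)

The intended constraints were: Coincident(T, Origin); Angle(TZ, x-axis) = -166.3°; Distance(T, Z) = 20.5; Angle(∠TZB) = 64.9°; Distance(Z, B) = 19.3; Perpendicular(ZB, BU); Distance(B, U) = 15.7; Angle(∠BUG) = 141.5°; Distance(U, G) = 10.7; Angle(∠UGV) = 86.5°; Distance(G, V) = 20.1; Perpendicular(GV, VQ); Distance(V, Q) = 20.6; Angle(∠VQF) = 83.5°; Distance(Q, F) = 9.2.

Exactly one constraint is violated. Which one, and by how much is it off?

Distance(Q, F) = 9.2 — off by 5.90.

T = (0.00, 0.00) ✓; TZ at -166.3° ✓; |TZ| = 20.50 ✓; ∠TZB = 64.90° ✓; |ZB| = 19.30 ✓; ∠(ZB, BU) = 90.00° ✓; |BU| = 15.70 ✓; ∠BUG = 141.5° ✓; |UG| = 10.70 ✓; ∠UGV = 86.50° ✓; |GV| = 20.10 ✓; ∠(GV, VQ) = 90.00° ✓; |VQ| = 20.60 ✓; ∠VQF = 83.50° ✓; |QF| = 3.300 ✗.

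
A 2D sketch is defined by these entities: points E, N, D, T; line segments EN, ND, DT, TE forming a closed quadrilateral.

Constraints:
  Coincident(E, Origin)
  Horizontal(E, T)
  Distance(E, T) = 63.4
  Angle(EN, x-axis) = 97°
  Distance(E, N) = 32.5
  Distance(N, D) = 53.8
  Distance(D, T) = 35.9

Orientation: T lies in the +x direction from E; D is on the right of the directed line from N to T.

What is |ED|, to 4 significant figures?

30.76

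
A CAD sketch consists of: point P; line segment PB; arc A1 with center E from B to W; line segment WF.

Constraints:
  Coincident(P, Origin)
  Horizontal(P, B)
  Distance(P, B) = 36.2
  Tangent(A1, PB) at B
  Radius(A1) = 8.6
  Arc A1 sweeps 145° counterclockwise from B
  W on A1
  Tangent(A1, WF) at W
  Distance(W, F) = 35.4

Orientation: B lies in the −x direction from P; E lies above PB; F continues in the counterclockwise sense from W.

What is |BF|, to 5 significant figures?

43.261

P is at the origin; P and B share the same y with |PB| = 36.2 and B on the −x side, so B = (-36.200, 0.0000). The tangent condition forces EB to be normal to PB, so E = B + (0, 8.6) = (-36.200, 8.6000). On A1, B sits at bearing -90° from E; a 145° counterclockwise sweep puts W at bearing 55°, so W = E + 8.6·(cos 55°, sin 55°) = (-31.267, 15.645). A1 meets WF tangentially, so EW is at right angles to WF, so WF runs along (−sin 55°, cos 55°); with |WF| = 35.4, F = (-60.265, 35.949). Then |BF| = |F − B| = 43.261.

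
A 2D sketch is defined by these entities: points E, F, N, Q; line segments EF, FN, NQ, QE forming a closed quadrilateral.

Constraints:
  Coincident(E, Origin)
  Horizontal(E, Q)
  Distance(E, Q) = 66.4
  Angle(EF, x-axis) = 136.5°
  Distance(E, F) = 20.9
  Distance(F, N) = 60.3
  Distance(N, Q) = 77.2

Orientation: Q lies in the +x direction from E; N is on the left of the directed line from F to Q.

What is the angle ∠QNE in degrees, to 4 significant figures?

54.57°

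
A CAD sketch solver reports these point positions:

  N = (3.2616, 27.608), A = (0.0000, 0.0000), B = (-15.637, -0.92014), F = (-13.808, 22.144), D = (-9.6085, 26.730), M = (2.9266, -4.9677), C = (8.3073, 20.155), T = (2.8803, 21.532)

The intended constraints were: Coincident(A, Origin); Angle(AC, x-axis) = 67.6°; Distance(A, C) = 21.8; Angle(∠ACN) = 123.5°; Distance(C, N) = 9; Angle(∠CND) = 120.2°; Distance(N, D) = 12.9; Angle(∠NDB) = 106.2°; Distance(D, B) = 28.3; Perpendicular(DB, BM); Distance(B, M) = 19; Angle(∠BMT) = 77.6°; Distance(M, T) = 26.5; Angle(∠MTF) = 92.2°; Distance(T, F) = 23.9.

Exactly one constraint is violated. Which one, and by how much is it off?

Distance(T, F) = 23.9 — off by 7.20.

A = (0.00, 0.00) ✓; AC at 67.60° ✓; |AC| = 21.80 ✓; ∠ACN = 123.5° ✓; |CN| = 9.000 ✓; ∠CND = 120.2° ✓; |ND| = 12.90 ✓; ∠NDB = 106.2° ✓; |DB| = 28.30 ✓; ∠(DB, BM) = 90.00° ✓; |BM| = 19.00 ✓; ∠BMT = 77.60° ✓; |MT| = 26.50 ✓; ∠MTF = 92.20° ✓; |TF| = 16.70 ✗.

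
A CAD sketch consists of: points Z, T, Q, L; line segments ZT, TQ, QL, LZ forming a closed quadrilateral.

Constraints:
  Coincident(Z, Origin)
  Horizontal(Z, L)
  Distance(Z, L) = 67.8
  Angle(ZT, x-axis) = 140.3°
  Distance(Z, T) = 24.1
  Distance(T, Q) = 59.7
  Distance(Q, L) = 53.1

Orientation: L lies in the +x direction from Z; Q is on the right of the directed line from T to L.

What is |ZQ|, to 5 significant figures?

35.878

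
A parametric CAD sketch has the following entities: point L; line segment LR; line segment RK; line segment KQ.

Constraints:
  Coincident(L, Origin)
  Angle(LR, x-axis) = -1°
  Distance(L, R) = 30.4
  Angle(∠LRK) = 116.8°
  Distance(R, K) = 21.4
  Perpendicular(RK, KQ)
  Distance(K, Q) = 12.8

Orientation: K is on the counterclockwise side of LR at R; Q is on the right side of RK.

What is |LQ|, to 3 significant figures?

53.2

L is at the origin; LR runs at -1.0° with length 30.4, so R = 30.4·(cos -1.0°, sin -1.0°) = (30.4, -0.531). ∠LRK = 116.8°, so RK runs at -1.0° + (180° − 116.8°) = 62.2° from the x-axis; with |RK| = 21.4, K = R + 21.4·(cos 62.2°, sin 62.2°) = (40.4, 18.4). The perpendicularity gives KQ at right angles to RK; with |KQ| = 12.8 on the right of RK, Q = K + 12.8·(0.885, -0.466) = (51.7, 12.4). Then |LQ| = |Q − L| = 53.2.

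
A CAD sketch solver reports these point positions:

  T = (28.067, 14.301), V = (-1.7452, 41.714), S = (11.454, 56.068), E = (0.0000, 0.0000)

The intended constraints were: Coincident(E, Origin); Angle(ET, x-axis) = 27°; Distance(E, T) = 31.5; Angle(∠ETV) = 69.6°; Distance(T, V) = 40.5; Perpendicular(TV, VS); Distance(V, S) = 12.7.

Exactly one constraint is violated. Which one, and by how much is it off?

Distance(V, S) = 12.7 — off by 6.80.

E = (0.00, 0.00) ✓; ET at 27.00° ✓; |ET| = 31.50 ✓; ∠ETV = 69.60° ✓; |TV| = 40.50 ✓; ∠(TV, VS) = 90.00° ✓; |VS| = 19.50 ✗.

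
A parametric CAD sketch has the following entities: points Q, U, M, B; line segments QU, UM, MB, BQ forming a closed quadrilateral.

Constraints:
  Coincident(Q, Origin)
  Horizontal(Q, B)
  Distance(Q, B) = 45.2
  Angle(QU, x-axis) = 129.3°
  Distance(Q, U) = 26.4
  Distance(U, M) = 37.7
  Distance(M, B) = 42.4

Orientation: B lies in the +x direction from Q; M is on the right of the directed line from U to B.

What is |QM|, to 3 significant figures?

11.7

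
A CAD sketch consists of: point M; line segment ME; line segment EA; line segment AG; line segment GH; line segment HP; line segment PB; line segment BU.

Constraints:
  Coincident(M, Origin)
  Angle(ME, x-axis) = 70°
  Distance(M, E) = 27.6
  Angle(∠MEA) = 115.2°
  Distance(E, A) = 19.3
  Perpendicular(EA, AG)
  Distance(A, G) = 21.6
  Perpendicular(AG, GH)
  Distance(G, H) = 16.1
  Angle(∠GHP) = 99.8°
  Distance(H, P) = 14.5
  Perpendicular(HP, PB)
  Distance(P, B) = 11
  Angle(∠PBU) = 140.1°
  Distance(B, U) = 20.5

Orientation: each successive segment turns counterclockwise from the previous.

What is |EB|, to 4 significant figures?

12.79

∠GHP = 99.8° gives HP at 35.00° from the x-axis; with |HP| = 14.5, P = (3.736, 21.30). HP is perpendicular to PB, so PB runs at 125.0°; with |PB| = 11.0, B = (-2.573, 30.31). Then |EB| = |B − E| = 12.79.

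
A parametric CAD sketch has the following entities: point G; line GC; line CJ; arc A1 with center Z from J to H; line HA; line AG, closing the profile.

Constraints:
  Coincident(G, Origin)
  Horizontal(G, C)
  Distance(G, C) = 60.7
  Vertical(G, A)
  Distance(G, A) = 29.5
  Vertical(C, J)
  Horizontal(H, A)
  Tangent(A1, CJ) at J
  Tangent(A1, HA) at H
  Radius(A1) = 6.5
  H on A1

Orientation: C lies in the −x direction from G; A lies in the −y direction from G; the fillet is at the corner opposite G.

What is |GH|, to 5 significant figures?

61.708

G is at the origin; G and C share the same y with |GC| = 60.7 and C on the −x side, so C = (-60.700, 0.0000). GA is vertical with |GA| = 29.5 and A on the −y side, so A = (0.0000, -29.500). The virtual corner opposite G is at (-60.700, -29.500). A1 meets CJ tangentially, so ZJ is at right angles to CJ and A1 meets HA tangentially, so ZH is at right angles to HA, with radius 6.5, so the center Z sits 6.5 in from both sides at Z = (-54.200, -23.000). That places the tangent points at J = (-60.700, -23.000) on CJ and H = (-54.200, -29.500) on HA. Then |GH| = |H − G| = 61.708.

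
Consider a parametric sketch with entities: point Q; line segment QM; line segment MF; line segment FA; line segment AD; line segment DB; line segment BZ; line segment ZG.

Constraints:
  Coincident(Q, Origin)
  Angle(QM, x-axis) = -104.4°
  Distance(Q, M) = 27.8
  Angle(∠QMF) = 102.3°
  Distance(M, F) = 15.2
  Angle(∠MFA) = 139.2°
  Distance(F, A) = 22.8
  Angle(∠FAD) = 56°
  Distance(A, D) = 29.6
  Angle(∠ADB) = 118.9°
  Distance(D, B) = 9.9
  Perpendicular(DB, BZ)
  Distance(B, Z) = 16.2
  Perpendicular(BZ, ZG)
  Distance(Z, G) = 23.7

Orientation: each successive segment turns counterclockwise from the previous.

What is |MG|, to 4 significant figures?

32.94

Q is at the origin; QM runs at -104.4° with length 27.8, so M = (-6.914, -26.93). ∠QMF = 102.3° gives MF at -26.70° from the x-axis; with |MF| = 15.2, F = (6.666, -33.76). ∠MFA = 139.2° gives FA at 14.10° from the x-axis; with |FA| = 22.8, A = (28.78, -28.20). ∠FAD = 56.0° gives AD at 138.1° from the x-axis; with |AD| = 29.6, D = (6.747, -8.434). ∠ADB = 118.9° gives DB at -160.8° from the x-axis; with |DB| = 9.9, B = (-2.602, -11.69). The perpendicularity gives BZ at right angles to DB, so BZ runs at -70.80°; with |BZ| = 16.2, Z = (2.725, -26.99). BZ ⟂ ZG, so ZG runs at 19.20°; with |ZG| = 23.7, G = (25.11, -19.19). Then |MG| = |G − M| = 32.94.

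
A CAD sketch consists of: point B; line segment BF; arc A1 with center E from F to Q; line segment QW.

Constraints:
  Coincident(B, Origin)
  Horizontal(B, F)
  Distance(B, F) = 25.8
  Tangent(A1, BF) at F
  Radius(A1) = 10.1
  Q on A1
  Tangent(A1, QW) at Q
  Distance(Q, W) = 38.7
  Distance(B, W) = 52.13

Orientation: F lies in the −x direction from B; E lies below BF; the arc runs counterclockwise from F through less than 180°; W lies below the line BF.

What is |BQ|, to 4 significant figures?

37.77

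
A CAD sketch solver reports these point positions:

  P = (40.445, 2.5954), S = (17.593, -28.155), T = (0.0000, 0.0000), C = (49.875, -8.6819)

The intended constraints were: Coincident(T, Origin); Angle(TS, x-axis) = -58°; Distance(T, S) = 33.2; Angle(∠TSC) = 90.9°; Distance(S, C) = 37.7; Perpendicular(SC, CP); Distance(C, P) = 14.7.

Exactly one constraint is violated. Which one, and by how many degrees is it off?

Perpendicular(SC, CP) — off by 8.80°.

T = (0.00, 0.00) ✓; TS at -58.00° ✓; |TS| = 33.20 ✓; ∠TSC = 90.90° ✓; |SC| = 37.70 ✓; ∠(SC, CP) = 98.80° ✗; |CP| = 14.70 ✓.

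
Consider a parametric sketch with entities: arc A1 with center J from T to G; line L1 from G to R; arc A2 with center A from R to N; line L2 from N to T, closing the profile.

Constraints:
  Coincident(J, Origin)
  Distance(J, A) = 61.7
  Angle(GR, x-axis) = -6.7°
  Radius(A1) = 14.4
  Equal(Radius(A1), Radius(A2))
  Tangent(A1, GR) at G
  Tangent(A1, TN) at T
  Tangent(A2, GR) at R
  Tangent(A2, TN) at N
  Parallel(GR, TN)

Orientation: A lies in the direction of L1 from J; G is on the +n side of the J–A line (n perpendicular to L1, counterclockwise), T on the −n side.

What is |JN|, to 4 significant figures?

63.36

The slot axis is L1's direction at -6.7°, so u = (cos -6.7°, sin -6.7°) = (0.9932, -0.1167) and n = (−sin -6.7°, cos -6.7°) = (0.1167, 0.9932). J is at the origin and A lies 61.7 along u from J, so A = 61.7·u = (61.28, -7.199). Tangency of A1 to both parallel lines with radius 14.4 puts G and T at J ± 14.4·n: G = (1.680, 14.30), T = (-1.680, -14.30). Equal radii place R and N the same way about A: R = A + 14.4·n = (62.96, 7.103), N = A − 14.4·n = (59.60, -21.50). Then |JN| = |N − J| = 63.36.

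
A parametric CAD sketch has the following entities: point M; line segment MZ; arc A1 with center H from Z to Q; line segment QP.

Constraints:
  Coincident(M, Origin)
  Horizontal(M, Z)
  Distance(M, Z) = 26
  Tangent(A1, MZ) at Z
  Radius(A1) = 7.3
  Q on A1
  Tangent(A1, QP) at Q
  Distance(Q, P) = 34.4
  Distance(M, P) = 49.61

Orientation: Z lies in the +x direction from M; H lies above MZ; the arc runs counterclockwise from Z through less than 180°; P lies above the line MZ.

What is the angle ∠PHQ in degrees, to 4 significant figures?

78.02°

Checks: |HQ| = 7.300 ✓; ∠(HQ, QP) = 90.00° ✓; |QP| = 34.40 ✓; |MP| = 49.61 ✓.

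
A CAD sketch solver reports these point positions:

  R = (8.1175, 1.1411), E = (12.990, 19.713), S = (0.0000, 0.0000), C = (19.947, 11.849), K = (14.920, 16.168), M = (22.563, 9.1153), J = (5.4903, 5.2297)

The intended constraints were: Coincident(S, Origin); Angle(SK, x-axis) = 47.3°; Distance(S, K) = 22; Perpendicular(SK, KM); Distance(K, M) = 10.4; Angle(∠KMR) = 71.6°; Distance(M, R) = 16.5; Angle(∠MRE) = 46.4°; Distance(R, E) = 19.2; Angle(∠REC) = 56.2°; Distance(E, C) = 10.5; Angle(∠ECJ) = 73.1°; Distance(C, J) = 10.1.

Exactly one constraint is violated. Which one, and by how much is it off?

Distance(C, J) = 10.1 — off by 5.80.

S = (0.00, 0.00) ✓; SK at 47.30° ✓; |SK| = 22.00 ✓; ∠(SK, KM) = 90.00° ✓; |KM| = 10.40 ✓; ∠KMR = 71.60° ✓; |MR| = 16.50 ✓; ∠MRE = 46.40° ✓; |RE| = 19.20 ✓; ∠REC = 56.20° ✓; |EC| = 10.50 ✓; ∠ECJ = 73.10° ✓; |CJ| = 15.90 ✗.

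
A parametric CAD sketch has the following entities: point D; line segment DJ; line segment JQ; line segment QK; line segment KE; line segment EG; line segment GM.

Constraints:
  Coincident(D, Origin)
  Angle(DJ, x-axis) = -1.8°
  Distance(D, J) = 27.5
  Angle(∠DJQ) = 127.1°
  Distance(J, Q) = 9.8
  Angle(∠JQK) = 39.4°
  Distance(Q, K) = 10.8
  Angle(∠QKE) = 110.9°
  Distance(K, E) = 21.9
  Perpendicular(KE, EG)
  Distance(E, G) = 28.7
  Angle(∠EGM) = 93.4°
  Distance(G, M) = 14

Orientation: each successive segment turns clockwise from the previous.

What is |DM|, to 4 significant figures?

51.57

D is at the origin; DJ runs at -1.8° with length 27.5, so J = (27.49, -0.8638). ∠DJQ = 127.1° gives JQ at -54.70° from the x-axis; with |JQ| = 9.8, Q = (33.15, -8.862). ∠JQK = 39.4° gives QK at 164.7° from the x-axis; with |QK| = 10.8, K = (22.73, -6.012). ∠QKE = 110.9° gives KE at 95.60° from the x-axis; with |KE| = 21.9, E = (20.60, 15.78). KE ⟂ EG, so EG runs at 5.600°; with |EG| = 28.7, G = (49.16, 18.58). ∠EGM = 93.4° gives GM at -81.00° from the x-axis; with |GM| = 14.0, M = (51.35, 4.756). Then |DM| = |M − D| = 51.57.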